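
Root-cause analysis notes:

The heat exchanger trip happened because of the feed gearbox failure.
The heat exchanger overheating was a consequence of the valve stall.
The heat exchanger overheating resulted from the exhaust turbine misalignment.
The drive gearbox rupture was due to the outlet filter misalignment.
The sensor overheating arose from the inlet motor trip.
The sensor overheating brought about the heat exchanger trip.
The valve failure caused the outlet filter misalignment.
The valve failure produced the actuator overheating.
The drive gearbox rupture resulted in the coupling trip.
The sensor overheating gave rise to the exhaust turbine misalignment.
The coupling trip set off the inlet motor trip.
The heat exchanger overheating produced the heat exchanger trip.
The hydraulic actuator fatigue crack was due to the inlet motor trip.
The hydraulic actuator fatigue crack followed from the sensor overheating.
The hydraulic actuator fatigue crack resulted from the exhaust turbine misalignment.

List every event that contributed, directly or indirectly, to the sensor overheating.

the coupling trip, the drive gearbox rupture, the inlet motor trip, the outlet filter misalignment, the valve failure

Immediate cause of the sensor overheating: the inlet motor trip.
Further upstream: the valve failure, the outlet filter misalignment, the drive gearbox rupture, the coupling trip.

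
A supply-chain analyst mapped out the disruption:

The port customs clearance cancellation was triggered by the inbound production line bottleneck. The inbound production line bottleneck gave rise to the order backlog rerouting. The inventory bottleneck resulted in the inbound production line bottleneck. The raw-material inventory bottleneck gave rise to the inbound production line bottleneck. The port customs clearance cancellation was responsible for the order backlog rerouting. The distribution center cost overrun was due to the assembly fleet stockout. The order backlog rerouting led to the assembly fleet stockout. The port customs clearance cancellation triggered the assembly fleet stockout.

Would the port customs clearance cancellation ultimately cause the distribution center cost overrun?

Yes

There is a causal chain: the port customs clearance cancellation → the assembly fleet stockout → the distribution center cost overrun.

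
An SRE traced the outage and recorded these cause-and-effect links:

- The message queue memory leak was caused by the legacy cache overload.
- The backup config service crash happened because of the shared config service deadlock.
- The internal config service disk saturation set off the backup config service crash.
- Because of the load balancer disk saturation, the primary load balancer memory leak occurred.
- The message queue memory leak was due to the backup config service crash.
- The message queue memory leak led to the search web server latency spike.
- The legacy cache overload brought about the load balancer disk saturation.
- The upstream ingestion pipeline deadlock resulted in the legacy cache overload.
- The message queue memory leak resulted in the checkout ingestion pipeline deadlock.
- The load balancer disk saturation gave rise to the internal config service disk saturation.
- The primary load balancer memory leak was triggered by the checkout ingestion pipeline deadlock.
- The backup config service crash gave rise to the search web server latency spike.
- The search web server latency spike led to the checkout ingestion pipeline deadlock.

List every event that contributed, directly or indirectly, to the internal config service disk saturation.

the legacy cache overload, the load balancer disk saturation, the upstream ingestion pipeline deadlock

Immediate cause of the internal config service disk saturation: the load balancer disk saturation.
Further upstream: the upstream ingestion pipeline deadlock, the legacy cache overload.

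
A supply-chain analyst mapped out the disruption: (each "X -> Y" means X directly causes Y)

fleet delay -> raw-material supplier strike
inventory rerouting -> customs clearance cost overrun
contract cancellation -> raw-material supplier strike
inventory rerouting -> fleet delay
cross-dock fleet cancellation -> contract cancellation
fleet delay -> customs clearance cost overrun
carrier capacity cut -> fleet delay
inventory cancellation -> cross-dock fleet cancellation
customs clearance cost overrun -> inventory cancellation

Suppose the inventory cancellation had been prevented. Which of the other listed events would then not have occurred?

Downstream of the inventory cancellation: the cross-dock fleet cancellation, the contract cancellation, the raw-material supplier strike.
Of those, still caused via another path: the raw-material supplier strike.
The remainder have no surviving cause.

the contract cancellation, the cross-dock fleet cancellation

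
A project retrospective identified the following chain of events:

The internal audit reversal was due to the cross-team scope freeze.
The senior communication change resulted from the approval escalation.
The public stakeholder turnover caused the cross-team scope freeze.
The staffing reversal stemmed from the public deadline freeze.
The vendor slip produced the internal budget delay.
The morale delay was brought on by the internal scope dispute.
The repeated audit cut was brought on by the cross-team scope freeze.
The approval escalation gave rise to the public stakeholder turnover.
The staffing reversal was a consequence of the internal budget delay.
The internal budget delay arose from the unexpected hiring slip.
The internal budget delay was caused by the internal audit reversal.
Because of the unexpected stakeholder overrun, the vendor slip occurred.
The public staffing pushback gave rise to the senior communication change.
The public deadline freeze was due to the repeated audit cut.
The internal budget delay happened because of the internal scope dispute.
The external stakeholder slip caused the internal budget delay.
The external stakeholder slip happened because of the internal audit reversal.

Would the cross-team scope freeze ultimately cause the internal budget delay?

There is a causal chain: the cross-team scope freeze → the internal audit reversal → the internal budget delay.

Yes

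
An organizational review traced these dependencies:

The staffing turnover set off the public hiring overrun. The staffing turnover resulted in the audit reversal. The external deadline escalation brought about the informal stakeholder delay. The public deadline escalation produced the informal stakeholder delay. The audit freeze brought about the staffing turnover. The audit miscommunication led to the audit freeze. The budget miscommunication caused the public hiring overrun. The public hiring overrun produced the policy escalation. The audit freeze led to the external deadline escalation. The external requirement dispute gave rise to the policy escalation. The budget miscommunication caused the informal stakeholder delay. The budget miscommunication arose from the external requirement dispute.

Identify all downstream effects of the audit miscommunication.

the audit freeze, the audit reversal, the external deadline escalation, the informal stakeholder delay, the policy escalation, the public hiring overrun, the staffing turnover

Direct effects: the audit freeze.
2 steps out: the external deadline escalation, the staffing turnover.
3 steps out: the public hiring overrun, the audit reversal, the informal stakeholder delay.
4 steps out: the policy escalation.
Not reachable from it: the external requirement dispute, the budget miscommunication, the public deadline escalation.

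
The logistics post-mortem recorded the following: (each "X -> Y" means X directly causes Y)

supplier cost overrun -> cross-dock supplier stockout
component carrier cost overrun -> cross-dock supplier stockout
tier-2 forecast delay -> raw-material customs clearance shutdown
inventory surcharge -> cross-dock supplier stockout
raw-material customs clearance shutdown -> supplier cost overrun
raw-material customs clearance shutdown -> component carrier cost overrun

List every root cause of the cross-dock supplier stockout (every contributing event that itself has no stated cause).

Tracing upstream from the cross-dock supplier stockout: the cross-dock supplier stockout ← the component carrier cost overrun ← the raw-material customs clearance shutdown ← the tier-2 forecast delay.
A separate upstream branch: the cross-dock supplier stockout ← the inventory surcharge.
Each of those chain origins has no stated cause.

the inventory surcharge, the tier-2 forecast delay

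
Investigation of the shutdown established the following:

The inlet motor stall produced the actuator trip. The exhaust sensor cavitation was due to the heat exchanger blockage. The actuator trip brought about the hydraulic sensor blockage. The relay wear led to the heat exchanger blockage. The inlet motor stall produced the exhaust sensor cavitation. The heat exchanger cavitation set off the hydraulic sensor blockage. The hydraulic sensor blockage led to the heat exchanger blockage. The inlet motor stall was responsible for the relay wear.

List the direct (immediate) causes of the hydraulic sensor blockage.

Upstream contributors include the inlet motor stall, but only the actuator trip, the heat exchanger cavitation feed directly into the hydraulic sensor blockage.

the actuator trip, the heat exchanger cavitation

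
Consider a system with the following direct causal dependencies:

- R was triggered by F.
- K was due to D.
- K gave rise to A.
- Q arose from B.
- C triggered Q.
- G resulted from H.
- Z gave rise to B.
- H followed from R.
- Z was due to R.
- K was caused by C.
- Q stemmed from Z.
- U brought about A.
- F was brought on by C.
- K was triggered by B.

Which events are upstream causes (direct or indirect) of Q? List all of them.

Immediate causes of Q: C, Z, B.
Further upstream: F, R.

B, C, F, R, Z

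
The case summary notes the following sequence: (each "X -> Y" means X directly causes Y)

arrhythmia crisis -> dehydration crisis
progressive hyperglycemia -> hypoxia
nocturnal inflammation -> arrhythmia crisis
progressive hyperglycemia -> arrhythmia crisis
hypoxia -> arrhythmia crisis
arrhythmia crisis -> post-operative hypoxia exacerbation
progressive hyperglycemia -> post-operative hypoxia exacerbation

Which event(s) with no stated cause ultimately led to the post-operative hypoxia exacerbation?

Tracing upstream from the post-operative hypoxia exacerbation: the post-operative hypoxia exacerbation ← the progressive hyperglycemia.
A separate upstream branch: the post-operative hypoxia exacerbation ← the arrhythmia crisis ← the nocturnal inflammation.
Each of those chain origins has no stated cause.

the nocturnal inflammation, the progressive hyperglycemia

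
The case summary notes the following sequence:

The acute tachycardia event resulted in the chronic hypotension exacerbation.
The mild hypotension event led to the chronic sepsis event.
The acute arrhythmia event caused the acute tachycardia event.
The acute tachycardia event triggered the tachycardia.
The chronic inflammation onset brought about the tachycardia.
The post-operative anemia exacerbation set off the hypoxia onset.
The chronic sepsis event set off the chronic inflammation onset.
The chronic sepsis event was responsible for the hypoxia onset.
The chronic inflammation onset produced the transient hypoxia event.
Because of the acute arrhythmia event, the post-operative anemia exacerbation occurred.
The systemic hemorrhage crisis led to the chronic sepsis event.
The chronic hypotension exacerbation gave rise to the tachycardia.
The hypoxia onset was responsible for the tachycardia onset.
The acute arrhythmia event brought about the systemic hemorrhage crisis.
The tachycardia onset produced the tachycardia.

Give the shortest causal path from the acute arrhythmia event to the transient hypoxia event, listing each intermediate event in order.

the acute arrhythmia event → the systemic hemorrhage crisis → the chronic sepsis event → the chronic inflammation onset → the transient hypoxia event

the acute arrhythmia event → the systemic hemorrhage crisis
the systemic hemorrhage crisis → the chronic sepsis event
the chronic sepsis event → the chronic inflammation onset
the chronic inflammation onset → the transient hypoxia event
Length: 4 steps.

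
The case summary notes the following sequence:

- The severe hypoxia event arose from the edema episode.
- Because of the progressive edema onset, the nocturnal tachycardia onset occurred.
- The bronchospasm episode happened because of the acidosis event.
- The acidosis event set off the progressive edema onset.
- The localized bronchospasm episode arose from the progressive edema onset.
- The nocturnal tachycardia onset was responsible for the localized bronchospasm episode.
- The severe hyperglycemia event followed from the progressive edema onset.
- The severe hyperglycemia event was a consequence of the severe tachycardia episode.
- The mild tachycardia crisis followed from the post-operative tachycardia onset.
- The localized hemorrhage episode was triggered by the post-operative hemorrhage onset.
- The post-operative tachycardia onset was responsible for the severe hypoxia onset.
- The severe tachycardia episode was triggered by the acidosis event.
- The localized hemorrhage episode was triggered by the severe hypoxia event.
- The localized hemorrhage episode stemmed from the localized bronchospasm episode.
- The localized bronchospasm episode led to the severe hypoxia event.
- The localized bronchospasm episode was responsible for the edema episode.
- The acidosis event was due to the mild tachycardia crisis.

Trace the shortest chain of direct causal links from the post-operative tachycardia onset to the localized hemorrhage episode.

the post-operative tachycardia onset → the mild tachycardia crisis → the acidosis event → the progressive edema onset → the localized bronchospasm episode → the localized hemorrhage episode

the post-operative tachycardia onset → the mild tachycardia crisis
the mild tachycardia crisis → the acidosis event
the acidosis event → the progressive edema onset
the progressive edema onset → the localized bronchospasm episode
the localized bronchospasm episode → the localized hemorrhage episode
Length: 5 steps.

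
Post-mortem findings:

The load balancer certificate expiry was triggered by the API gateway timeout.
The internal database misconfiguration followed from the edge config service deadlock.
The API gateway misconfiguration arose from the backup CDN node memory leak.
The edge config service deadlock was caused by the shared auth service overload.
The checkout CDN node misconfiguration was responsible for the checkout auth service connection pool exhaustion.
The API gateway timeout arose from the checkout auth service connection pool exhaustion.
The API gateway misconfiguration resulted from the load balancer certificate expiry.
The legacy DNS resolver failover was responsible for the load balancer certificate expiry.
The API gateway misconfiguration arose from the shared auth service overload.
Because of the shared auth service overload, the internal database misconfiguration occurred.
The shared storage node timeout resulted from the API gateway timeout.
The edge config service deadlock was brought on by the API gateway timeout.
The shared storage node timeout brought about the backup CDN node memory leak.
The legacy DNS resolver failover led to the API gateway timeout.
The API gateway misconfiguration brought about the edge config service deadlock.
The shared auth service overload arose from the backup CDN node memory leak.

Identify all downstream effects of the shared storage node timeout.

Direct effects: the backup CDN node memory leak.
2 steps out: the shared auth service overload, the API gateway misconfiguration.
3 steps out: the edge config service deadlock, the internal database misconfiguration.
Not reachable from it: the legacy DNS resolver failover, the checkout CDN node misconfiguration, the checkout auth service connection pool exhaustion, the API gateway timeout, the load balancer certificate expiry.

the API gateway misconfiguration, the backup CDN node memory leak, the edge config service deadlock, the internal database misconfiguration, the shared auth service overload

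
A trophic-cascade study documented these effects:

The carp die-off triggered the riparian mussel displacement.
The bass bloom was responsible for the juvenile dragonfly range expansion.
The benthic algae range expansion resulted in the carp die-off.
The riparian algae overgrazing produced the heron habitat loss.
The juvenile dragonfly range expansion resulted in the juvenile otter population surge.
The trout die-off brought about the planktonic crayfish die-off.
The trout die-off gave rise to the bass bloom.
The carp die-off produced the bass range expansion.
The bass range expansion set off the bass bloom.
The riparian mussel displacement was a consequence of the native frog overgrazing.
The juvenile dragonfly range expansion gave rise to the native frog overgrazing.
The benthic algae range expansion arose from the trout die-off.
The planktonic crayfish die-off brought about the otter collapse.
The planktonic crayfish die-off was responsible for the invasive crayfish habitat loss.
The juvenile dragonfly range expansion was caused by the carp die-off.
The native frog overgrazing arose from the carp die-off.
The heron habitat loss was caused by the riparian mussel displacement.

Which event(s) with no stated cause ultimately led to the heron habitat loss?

Tracing upstream from the heron habitat loss: the heron habitat loss ← the riparian mussel displacement ← the carp die-off ← the benthic algae range expansion ← the trout die-off.
A separate upstream branch: the heron habitat loss ← the riparian algae overgrazing.
Each of those chain origins has no stated cause.

the riparian algae overgrazing, the trout die-off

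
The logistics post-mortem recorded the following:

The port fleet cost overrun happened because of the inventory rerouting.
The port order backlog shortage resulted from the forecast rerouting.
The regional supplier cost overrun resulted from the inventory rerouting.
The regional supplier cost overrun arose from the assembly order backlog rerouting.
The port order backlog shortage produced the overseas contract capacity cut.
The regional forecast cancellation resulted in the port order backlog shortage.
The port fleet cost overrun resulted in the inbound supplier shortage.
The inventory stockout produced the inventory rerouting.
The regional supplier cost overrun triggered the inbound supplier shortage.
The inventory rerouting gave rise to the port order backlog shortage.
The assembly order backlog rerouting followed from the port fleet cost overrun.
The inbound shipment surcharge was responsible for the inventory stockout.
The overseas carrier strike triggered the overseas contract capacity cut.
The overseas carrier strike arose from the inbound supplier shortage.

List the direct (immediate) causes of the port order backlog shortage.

Upstream contributors include the inbound shipment surcharge, the inventory stockout, but only the forecast rerouting, the inventory rerouting, the regional forecast cancellation feed directly into the port order backlog shortage.

the forecast rerouting, the inventory rerouting, the regional forecast cancellation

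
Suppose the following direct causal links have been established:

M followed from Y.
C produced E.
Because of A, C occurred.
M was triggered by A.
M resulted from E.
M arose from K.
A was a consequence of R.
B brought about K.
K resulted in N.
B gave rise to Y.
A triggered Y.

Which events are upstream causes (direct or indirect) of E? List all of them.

A, C, R

Immediate cause of E: C.
Further upstream: R, A.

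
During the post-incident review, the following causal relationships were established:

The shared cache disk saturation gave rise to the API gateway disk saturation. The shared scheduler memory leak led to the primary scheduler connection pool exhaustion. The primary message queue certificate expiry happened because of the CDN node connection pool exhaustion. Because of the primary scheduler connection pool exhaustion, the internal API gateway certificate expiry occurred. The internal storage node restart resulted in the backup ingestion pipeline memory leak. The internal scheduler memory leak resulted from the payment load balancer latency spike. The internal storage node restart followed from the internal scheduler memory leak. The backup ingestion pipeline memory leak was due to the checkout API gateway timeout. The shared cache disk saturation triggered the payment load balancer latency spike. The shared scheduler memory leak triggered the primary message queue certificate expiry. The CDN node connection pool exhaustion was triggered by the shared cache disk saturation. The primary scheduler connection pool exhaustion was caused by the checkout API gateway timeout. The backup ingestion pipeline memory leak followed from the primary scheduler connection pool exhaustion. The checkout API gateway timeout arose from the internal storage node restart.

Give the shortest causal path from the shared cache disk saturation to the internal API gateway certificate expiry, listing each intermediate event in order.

the shared cache disk saturation → the payment load balancer latency spike → the internal scheduler memory leak → the internal storage node restart → the checkout API gateway timeout → the primary scheduler connection pool exhaustion → the internal API gateway certificate expiry

the shared cache disk saturation → the payment load balancer latency spike
the payment load balancer latency spike → the internal scheduler memory leak
the internal scheduler memory leak → the internal storage node restart
the internal storage node restart → the checkout API gateway timeout
the checkout API gateway timeout → the primary scheduler connection pool exhaustion
the primary scheduler connection pool exhaustion → the internal API gateway certificate expiry
Length: 6 steps.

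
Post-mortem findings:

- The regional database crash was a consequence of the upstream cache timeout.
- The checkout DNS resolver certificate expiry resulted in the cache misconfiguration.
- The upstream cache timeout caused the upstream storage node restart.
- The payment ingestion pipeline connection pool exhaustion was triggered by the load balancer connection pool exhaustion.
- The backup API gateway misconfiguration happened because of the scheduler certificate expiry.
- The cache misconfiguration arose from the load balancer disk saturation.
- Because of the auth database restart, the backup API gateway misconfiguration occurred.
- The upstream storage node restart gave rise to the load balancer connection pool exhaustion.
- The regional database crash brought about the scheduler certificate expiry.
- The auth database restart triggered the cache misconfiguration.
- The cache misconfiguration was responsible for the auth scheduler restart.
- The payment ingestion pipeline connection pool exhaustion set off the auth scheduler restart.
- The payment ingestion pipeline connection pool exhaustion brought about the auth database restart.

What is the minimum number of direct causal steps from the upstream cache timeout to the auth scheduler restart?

Shortest chain: the upstream cache timeout → the upstream storage node restart → the load balancer connection pool exhaustion → the payment ingestion pipeline connection pool exhaustion → the auth scheduler restart.

4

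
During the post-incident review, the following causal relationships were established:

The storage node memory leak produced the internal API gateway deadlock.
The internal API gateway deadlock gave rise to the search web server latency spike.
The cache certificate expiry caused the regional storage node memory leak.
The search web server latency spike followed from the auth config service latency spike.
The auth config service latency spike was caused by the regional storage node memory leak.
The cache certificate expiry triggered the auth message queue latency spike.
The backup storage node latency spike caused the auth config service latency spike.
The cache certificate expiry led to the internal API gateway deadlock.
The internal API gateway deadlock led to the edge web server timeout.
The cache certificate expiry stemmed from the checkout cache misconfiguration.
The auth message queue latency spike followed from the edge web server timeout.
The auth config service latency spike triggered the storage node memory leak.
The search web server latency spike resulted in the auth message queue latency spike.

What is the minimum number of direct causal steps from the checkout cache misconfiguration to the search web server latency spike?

3

Shortest chain: the checkout cache misconfiguration → the cache certificate expiry → the internal API gateway deadlock → the search web server latency spike.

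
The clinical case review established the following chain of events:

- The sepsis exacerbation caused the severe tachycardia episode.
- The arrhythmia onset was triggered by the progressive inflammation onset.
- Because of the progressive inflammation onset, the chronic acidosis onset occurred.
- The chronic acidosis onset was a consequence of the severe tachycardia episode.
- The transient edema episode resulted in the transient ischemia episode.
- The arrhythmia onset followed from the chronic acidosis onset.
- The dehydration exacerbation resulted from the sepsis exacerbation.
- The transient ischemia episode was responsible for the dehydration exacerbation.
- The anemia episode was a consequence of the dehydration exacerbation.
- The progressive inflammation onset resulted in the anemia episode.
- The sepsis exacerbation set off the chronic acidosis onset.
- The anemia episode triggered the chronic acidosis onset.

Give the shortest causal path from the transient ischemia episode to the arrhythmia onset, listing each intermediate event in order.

the transient ischemia episode → the dehydration exacerbation
the dehydration exacerbation → the anemia episode
the anemia episode → the chronic acidosis onset
the chronic acidosis onset → the arrhythmia onset
Length: 4 steps.

the transient ischemia episode → the dehydration exacerbation → the anemia episode → the chronic acidosis onset → the arrhythmia onset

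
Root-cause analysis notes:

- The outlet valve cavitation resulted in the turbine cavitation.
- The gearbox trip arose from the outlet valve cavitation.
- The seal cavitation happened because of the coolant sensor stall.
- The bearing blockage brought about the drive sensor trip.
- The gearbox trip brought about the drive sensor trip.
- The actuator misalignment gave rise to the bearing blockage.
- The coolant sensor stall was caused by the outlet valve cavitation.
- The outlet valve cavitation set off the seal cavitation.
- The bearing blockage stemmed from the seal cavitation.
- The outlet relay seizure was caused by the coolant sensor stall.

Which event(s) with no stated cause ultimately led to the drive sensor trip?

the actuator misalignment, the outlet valve cavitation

Tracing upstream from the drive sensor trip: the drive sensor trip ← the gearbox trip ← the outlet valve cavitation.
A separate upstream branch: the drive sensor trip ← the bearing blockage ← the actuator misalignment.
Each of those chain origins has no stated cause.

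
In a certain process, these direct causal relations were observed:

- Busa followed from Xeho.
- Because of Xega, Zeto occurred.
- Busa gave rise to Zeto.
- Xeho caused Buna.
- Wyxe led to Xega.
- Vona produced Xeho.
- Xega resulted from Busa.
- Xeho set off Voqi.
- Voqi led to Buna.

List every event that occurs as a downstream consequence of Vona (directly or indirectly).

Direct effects: Xeho.
2 steps out: Voqi, Busa, Buna.
3 steps out: Xega, Zeto.
Not reachable from it: Wyxe.

Buna, Busa, Voqi, Xega, Xeho, Zeto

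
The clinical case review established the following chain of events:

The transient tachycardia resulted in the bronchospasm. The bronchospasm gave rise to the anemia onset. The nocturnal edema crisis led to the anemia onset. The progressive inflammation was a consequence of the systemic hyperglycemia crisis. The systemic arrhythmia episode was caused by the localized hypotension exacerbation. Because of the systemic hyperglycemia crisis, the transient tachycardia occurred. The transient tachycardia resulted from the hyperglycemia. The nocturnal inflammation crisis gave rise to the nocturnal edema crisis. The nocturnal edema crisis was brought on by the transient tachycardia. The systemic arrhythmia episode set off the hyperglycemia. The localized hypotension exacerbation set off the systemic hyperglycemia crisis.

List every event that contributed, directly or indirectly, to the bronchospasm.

Immediate cause of the bronchospasm: the transient tachycardia.
Further upstream: the localized hypotension exacerbation, the systemic arrhythmia episode, the systemic hyperglycemia crisis, the hyperglycemia.

the hyperglycemia, the localized hypotension exacerbation, the systemic arrhythmia episode, the systemic hyperglycemia crisis, the transient tachycardia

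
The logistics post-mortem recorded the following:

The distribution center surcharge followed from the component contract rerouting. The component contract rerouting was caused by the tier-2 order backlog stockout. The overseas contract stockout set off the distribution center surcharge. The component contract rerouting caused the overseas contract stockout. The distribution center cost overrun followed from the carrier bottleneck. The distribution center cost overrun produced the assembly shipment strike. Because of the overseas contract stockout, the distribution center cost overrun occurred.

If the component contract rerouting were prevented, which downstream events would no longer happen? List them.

the distribution center surcharge, the overseas contract stockout

Downstream of the component contract rerouting: the overseas contract stockout, the distribution center cost overrun, the distribution center surcharge, the assembly shipment strike.
Of those, still caused via another path: the distribution center cost overrun, the assembly shipment strike.
The remainder have no surviving cause.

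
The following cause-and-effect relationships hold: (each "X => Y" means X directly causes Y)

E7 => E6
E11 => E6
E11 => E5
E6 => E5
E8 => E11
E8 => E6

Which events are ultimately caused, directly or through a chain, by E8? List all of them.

Direct effects: E11, E6.
2 steps out: E5.
Not reachable from it: E7.

E11, E5, E6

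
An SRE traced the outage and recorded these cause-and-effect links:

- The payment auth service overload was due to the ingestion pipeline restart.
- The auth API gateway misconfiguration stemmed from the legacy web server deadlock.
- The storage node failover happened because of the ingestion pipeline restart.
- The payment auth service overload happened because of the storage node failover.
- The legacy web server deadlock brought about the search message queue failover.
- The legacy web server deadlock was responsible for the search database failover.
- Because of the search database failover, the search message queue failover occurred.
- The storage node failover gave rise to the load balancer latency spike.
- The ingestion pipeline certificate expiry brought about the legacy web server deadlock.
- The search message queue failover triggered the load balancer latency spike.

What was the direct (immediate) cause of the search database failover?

Upstream contributors include the ingestion pipeline certificate expiry, but only the legacy web server deadlock feeds directly into the search database failover.

the legacy web server deadlock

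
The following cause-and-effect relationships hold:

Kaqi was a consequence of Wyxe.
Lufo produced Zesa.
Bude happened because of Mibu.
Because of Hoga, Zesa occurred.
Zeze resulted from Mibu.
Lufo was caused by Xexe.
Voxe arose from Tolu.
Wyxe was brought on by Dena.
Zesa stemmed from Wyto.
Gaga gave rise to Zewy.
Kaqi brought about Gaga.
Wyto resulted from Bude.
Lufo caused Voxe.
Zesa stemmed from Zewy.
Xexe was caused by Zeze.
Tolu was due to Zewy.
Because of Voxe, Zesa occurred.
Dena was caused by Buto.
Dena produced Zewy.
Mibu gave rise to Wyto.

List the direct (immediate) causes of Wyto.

Bude, Mibu

Bude, Mibu → Wyto with nothing further upstream stated.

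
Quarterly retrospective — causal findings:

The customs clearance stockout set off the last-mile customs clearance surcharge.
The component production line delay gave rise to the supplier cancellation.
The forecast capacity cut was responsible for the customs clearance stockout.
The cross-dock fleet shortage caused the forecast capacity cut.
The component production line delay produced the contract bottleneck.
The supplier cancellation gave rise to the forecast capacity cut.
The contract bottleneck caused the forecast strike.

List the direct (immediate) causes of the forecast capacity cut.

the cross-dock fleet shortage, the supplier cancellation

Upstream contributors include the component production line delay, but only the cross-dock fleet shortage, the supplier cancellation feed directly into the forecast capacity cut.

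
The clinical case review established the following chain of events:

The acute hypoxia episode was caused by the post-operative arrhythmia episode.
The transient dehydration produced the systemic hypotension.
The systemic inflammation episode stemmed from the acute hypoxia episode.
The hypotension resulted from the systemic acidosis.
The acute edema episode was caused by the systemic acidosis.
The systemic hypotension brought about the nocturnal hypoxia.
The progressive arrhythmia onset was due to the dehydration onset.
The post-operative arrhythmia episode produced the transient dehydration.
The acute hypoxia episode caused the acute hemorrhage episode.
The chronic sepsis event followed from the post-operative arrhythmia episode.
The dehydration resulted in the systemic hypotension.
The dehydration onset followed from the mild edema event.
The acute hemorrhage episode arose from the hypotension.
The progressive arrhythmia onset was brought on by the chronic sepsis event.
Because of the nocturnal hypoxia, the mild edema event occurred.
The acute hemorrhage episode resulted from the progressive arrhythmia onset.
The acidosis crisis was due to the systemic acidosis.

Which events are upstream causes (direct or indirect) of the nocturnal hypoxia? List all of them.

the dehydration, the post-operative arrhythmia episode, the systemic hypotension, the transient dehydration

Immediate cause of the nocturnal hypoxia: the systemic hypotension.
Further upstream: the post-operative arrhythmia episode, the transient dehydration, the dehydration.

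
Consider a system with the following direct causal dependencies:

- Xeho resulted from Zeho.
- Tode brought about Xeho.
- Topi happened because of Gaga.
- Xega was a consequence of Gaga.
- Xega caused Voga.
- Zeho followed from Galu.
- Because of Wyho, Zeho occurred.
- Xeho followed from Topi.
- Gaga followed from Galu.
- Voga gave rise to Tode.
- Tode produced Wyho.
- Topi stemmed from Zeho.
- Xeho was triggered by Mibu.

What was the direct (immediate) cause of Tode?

Voga

Upstream contributors include Galu, Gaga, Xega, but only Voga feeds directly into Tode.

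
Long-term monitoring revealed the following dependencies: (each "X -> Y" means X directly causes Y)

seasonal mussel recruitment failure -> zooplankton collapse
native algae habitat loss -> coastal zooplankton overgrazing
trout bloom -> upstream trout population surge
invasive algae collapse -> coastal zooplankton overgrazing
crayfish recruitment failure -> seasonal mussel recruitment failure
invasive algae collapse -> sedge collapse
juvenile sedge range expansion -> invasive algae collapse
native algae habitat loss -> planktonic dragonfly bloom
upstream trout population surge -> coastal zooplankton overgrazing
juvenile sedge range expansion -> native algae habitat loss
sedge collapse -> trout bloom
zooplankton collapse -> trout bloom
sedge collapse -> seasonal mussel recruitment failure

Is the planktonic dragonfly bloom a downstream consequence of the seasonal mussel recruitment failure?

No

The seasonal mussel recruitment failure leads to the zooplankton collapse, the trout bloom, the upstream trout population surge, the coastal zooplankton overgrazing; the planktonic dragonfly bloom is not among them.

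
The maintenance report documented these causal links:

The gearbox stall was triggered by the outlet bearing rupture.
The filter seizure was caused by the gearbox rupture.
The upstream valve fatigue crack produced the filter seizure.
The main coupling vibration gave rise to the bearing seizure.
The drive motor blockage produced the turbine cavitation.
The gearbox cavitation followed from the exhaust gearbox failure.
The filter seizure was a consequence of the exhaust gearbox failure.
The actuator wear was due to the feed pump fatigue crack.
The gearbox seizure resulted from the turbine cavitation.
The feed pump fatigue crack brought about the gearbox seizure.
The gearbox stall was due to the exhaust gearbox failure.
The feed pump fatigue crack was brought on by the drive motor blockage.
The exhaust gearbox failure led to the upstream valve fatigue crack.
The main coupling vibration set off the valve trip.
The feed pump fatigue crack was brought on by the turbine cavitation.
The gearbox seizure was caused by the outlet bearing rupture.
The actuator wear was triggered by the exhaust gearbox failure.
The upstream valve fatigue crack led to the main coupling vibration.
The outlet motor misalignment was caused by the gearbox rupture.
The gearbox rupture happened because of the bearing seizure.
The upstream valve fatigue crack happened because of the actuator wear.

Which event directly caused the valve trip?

the main coupling vibration

Upstream contributors include the drive motor blockage, the turbine cavitation, the exhaust gearbox failure, the feed pump fatigue crack, the actuator wear, the upstream valve fatigue crack, but only the main coupling vibration feeds directly into the valve trip.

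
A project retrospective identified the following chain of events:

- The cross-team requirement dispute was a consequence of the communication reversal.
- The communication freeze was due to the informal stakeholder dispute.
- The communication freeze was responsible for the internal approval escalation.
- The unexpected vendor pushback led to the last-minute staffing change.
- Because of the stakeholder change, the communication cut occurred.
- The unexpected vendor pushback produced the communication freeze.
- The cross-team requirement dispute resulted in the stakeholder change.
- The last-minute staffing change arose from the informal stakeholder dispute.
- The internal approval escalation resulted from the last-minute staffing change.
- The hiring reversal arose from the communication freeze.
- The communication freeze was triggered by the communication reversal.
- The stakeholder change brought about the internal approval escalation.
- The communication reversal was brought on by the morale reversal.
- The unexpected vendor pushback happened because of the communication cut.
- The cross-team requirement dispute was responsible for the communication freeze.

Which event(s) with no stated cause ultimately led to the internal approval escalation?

Tracing upstream from the internal approval escalation: the internal approval escalation ← the communication freeze ← the communication reversal ← the morale reversal.
A separate upstream branch: the internal approval escalation ← the communication freeze ← the informal stakeholder dispute.
Each of those chain origins has no stated cause.

the informal stakeholder dispute, the morale reversal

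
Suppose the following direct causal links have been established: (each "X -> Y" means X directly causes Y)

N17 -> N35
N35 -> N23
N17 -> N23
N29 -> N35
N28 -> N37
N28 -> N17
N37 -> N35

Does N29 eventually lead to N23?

There is a causal chain: N29 → N35 → N23.

Yes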